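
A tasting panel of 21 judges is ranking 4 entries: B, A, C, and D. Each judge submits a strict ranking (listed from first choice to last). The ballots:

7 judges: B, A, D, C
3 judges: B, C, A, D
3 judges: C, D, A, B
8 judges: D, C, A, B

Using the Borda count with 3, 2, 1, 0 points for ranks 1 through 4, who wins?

B: 7·3 + 3·3 + 3·0 + 8·0 = 30
A: 7·2 + 3·1 + 3·1 + 8·1 = 28
C: 7·0 + 3·2 + 3·3 + 8·2 = 31
D: 7·1 + 3·0 + 3·2 + 8·3 = 37
D has the highest Borda score (37).

D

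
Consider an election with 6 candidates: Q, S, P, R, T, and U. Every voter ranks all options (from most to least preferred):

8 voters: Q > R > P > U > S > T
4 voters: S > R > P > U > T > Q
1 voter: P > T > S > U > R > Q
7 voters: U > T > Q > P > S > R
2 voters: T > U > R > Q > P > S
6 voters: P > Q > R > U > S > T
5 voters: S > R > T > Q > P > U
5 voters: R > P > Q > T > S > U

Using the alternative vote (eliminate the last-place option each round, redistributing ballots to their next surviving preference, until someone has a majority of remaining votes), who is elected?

Round 1: Q 8, S 9, P 7, R 5, T 2, U 7. Eliminate T.
Round 2: Q 8, S 9, P 7, R 5, U 9. Eliminate R.
Round 3: Q 8, S 9, P 12, U 9. Eliminate Q.
Round 4: S 9, P 20, U 9. P has a majority.

P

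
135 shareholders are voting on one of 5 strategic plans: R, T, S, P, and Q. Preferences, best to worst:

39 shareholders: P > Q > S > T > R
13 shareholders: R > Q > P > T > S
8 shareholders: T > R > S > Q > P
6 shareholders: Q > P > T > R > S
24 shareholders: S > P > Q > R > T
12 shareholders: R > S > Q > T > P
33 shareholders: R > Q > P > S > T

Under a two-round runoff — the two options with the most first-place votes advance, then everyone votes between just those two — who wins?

Round 1 first-place votes: R 58, T 8, S 24, P 39, Q 6.
R and P advance.
Runoff: R is preferred to P by 66 voters; P by 69.
P wins the runoff.

P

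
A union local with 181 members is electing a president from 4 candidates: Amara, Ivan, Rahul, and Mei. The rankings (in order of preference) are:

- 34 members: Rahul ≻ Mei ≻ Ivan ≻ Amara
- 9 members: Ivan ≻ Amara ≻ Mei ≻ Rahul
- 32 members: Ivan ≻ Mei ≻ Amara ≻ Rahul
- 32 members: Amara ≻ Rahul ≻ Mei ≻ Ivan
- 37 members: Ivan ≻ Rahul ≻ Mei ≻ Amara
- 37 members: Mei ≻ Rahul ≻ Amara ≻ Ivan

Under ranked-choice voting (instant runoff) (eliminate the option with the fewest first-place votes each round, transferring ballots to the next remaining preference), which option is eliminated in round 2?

Round 1: Amara 32, Ivan 78, Rahul 34, Mei 37. Eliminate Amara.
Round 2: Ivan 78, Rahul 66, Mei 37. Eliminate Mei.

Mei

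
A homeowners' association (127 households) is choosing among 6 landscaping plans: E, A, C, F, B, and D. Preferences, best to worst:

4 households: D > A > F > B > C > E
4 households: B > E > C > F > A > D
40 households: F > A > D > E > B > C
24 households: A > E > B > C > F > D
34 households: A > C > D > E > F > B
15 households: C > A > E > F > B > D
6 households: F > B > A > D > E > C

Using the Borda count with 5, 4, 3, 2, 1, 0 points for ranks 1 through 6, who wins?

E: 4·0 + 4·4 + 40·2 + 24·4 + 34·2 + 15·3 + 6·1 = 311
A: 4·4 + 4·1 + 40·4 + 24·5 + 34·5 + 15·4 + 6·3 = 548
C: 4·1 + 4·3 + 40·0 + 24·2 + 34·4 + 15·5 + 6·0 = 275
F: 4·3 + 4·2 + 40·5 + 24·1 + 34·1 + 15·2 + 6·5 = 338
B: 4·2 + 4·5 + 40·1 + 24·3 + 34·0 + 15·1 + 6·4 = 179
D: 4·5 + 4·0 + 40·3 + 24·0 + 34·3 + 15·0 + 6·2 = 254
A has the highest Borda score (548).

A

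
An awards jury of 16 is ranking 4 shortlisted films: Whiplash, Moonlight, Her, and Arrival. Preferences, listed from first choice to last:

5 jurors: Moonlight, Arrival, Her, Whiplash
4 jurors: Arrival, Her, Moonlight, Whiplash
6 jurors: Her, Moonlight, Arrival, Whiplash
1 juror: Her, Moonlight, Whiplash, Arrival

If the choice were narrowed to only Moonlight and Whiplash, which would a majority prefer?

Voters preferring Moonlight to Whiplash: 16; preferring Whiplash to Moonlight: 0.
Moonlight wins the head-to-head.

Moonlight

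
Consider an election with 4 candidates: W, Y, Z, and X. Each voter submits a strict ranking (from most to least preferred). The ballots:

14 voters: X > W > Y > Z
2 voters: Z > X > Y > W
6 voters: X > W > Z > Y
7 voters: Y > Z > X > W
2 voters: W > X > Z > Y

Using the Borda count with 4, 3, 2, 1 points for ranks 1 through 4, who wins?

W: 14·3 + 2·1 + 6·3 + 7·1 + 2·4 = 77
Y: 14·2 + 2·2 + 6·1 + 7·4 + 2·1 = 68
Z: 14·1 + 2·4 + 6·2 + 7·3 + 2·2 = 59
X: 14·4 + 2·3 + 6·4 + 7·2 + 2·3 = 106
X has the highest Borda score (106).

X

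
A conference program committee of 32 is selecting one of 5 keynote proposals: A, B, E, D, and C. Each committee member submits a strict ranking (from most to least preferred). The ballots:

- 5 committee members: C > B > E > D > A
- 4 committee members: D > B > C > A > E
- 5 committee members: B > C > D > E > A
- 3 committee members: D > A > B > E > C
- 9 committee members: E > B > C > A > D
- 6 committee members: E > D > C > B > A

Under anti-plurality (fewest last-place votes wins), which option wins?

B

Last-place votes: A 16, B 0, E 4, D 9, C 3.
B is ranked last by the fewest voters, so B wins.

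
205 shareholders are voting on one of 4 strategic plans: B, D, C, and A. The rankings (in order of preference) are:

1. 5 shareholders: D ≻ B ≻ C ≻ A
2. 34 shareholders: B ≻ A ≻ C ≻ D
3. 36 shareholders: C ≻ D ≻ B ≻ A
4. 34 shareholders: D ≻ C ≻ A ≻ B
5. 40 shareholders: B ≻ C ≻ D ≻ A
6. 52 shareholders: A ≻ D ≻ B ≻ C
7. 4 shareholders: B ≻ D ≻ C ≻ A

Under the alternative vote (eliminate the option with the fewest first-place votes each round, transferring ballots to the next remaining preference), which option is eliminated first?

C

Round 1: B 78, D 39, C 36, A 52. Eliminate C.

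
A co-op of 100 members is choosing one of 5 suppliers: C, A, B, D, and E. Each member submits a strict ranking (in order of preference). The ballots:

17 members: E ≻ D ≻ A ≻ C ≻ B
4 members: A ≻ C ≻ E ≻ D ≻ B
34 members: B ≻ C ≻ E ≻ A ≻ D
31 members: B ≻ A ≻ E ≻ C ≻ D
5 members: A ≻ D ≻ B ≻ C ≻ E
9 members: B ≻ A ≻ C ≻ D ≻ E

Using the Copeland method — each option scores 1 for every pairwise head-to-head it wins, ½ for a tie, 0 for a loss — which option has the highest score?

B

C: beats D and E; loses to A and B → score 2.
A: beats C and D; loses to B and E → score 2.
B: beats C, A, D, and E → score 4.
D: loses to C, A, B, and E → score 0.
E: beats A and D; loses to C and B → score 2.
B has the best pairwise record.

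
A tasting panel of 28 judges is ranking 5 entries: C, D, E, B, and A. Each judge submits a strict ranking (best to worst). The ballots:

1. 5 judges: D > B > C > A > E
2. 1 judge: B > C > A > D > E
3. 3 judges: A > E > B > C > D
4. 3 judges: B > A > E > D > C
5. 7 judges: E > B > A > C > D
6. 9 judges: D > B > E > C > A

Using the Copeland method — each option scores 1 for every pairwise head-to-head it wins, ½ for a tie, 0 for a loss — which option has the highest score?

B

C: beats A; loses to D, E, and B → score 1.
D: beats C and E; ties B and A → score 3.
E: beats C and A; loses to D and B → score 2.
B: beats C, E, and A; ties D → score 3.5.
A: ties D; loses to C, E, and B → score 0.5.
B has the best pairwise record.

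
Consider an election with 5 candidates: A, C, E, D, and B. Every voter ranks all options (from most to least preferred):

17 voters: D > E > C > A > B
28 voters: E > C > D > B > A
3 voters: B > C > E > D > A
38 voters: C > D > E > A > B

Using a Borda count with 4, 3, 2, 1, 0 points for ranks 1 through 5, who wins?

C

A: 17·1 + 28·0 + 3·0 + 38·1 = 55
C: 17·2 + 28·3 + 3·3 + 38·4 = 279
E: 17·3 + 28·4 + 3·2 + 38·2 = 245
D: 17·4 + 28·2 + 3·1 + 38·3 = 241
B: 17·0 + 28·1 + 3·4 + 38·0 = 40
C has the highest Borda score (279).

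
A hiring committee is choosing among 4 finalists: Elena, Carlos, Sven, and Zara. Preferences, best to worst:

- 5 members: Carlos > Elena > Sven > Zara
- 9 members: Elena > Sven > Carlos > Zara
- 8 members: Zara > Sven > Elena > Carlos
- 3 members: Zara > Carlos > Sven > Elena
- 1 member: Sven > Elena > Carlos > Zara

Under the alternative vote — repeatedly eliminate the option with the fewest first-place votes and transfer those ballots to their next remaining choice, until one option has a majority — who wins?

Elena

Round 1: Elena 9, Carlos 5, Sven 1, Zara 11. Eliminate Sven.
Round 2: Elena 10, Carlos 5, Zara 11. Eliminate Carlos.
Round 3: Elena 15, Zara 11. Elena has a majority.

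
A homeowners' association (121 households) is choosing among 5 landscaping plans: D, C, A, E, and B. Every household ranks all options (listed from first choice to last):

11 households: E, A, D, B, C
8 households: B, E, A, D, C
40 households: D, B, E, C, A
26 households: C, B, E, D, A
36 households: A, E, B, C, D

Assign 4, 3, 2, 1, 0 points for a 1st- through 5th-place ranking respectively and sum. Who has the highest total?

B

D: 11·2 + 8·1 + 40·4 + 26·1 + 36·0 = 216
C: 11·0 + 8·0 + 40·1 + 26·4 + 36·1 = 180
A: 11·3 + 8·2 + 40·0 + 26·0 + 36·4 = 193
E: 11·4 + 8·3 + 40·2 + 26·2 + 36·3 = 308
B: 11·1 + 8·4 + 40·3 + 26·3 + 36·2 = 313
B has the highest Borda score (313).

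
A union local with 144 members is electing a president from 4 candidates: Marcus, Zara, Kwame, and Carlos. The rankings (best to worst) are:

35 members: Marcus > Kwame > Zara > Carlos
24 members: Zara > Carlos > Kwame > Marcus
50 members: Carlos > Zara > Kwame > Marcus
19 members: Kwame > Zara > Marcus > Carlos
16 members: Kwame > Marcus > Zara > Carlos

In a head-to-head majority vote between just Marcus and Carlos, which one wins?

Voters preferring Marcus to Carlos: 70; preferring Carlos to Marcus: 74.
Carlos wins the head-to-head.

Carlos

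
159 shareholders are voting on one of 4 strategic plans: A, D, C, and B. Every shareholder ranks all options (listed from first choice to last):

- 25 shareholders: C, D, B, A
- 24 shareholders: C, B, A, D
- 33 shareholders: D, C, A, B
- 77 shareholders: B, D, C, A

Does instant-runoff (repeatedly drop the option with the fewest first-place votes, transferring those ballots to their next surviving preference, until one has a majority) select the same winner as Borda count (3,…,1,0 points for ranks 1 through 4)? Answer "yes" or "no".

Instant-runoff — R1 A 0, D 33, C 49, B 77 (A out); R2 D 33, C 49, B 77 (D out); R3 C 82, B 77 (C winner). Winner: C.
Borda — scores: A 57, D 303, C 290, B 304. Winner: B.
The two methods disagree.

no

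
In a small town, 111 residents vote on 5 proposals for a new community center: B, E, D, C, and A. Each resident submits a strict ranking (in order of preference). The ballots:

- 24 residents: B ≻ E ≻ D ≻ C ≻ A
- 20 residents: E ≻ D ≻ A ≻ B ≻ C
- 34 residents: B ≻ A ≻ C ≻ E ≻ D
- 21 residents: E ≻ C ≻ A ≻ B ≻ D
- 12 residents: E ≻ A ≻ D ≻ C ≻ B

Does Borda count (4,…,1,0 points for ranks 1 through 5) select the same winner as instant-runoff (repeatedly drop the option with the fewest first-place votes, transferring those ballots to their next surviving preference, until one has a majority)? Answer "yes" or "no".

no

Borda — scores: B 273, E 318, D 132, C 167, A 220. Winner: E.
Instant-runoff — R1 B 58, E 53, D 0, C 0, A 0 (B winner). Winner: B.
The two methods disagree.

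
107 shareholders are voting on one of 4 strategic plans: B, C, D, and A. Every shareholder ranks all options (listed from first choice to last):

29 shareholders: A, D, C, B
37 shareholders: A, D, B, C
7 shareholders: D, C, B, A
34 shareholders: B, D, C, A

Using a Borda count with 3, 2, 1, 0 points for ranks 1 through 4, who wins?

B: 29·0 + 37·1 + 7·1 + 34·3 = 146
C: 29·1 + 37·0 + 7·2 + 34·1 = 77
D: 29·2 + 37·2 + 7·3 + 34·2 = 221
A: 29·3 + 37·3 + 7·0 + 34·0 = 198
D has the highest Borda score (221).

D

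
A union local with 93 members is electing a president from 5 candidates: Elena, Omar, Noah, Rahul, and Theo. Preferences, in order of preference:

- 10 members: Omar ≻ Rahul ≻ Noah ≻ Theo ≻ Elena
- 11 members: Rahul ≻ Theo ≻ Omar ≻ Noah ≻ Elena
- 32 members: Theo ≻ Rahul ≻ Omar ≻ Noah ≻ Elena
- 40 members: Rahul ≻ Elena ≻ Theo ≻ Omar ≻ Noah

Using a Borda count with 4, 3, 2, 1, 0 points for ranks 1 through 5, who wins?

Rahul

Elena: 10·0 + 11·0 + 32·0 + 40·3 = 120
Omar: 10·4 + 11·2 + 32·2 + 40·1 = 166
Noah: 10·2 + 11·1 + 32·1 + 40·0 = 63
Rahul: 10·3 + 11·4 + 32·3 + 40·4 = 330
Theo: 10·1 + 11·3 + 32·4 + 40·2 = 251
Rahul has the highest Borda score (330).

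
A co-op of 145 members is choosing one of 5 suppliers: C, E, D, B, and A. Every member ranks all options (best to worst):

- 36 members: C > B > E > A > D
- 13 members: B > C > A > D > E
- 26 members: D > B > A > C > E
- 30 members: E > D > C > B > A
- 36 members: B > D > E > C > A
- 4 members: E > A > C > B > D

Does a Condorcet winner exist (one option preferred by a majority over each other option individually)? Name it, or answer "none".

B

B vs C: 75–70 for B.
B vs E: 111–34 for B.
B vs D: 89–56 for B.
B vs A: 141–4 for B.
B beats every other option head-to-head.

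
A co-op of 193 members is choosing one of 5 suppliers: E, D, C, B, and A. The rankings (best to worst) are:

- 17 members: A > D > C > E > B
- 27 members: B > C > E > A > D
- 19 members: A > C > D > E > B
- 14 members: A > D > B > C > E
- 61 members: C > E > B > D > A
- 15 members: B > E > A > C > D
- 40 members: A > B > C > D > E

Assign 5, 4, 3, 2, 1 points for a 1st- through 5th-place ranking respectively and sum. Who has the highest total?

C

E: 17·2 + 27·3 + 19·2 + 14·1 + 61·4 + 15·4 + 40·1 = 511
D: 17·4 + 27·1 + 19·3 + 14·4 + 61·2 + 15·1 + 40·2 = 425
C: 17·3 + 27·4 + 19·4 + 14·2 + 61·5 + 15·2 + 40·3 = 718
B: 17·1 + 27·5 + 19·1 + 14·3 + 61·3 + 15·5 + 40·4 = 631
A: 17·5 + 27·2 + 19·5 + 14·5 + 61·1 + 15·3 + 40·5 = 610
C has the highest Borda score (718).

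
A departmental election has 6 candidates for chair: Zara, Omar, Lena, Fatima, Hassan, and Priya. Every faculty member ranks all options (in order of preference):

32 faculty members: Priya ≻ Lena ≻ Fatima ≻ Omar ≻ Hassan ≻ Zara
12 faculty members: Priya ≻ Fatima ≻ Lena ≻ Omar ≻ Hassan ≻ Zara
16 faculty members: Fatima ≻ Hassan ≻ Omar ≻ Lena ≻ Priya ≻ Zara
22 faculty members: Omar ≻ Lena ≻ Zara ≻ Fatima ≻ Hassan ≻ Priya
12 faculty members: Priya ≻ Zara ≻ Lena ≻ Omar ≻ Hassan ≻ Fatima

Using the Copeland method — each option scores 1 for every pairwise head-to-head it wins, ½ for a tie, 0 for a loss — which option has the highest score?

Zara: loses to Omar, Lena, Fatima, Hassan, and Priya → score 0.
Omar: beats Zara and Hassan; loses to Lena, Fatima, and Priya → score 2.
Lena: beats Zara, Omar, Fatima, and Hassan; loses to Priya → score 4.
Fatima: beats Zara, Omar, and Hassan; loses to Lena and Priya → score 3.
Hassan: beats Zara; loses to Omar, Lena, Fatima, and Priya → score 1.
Priya: beats Zara, Omar, Lena, Fatima, and Hassan → score 5.
Priya has the best pairwise record.

Priya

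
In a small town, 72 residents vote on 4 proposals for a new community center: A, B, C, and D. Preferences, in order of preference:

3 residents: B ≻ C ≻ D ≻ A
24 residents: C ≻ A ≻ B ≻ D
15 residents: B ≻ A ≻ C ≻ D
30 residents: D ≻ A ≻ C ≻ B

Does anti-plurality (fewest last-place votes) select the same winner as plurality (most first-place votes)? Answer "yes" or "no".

Anti-plurality — last-place votes: A 3, B 30, C 0, D 39. Winner: C.
Plurality — first-place votes: A 0, B 18, C 24, D 30. Winner: D.
The two methods disagree.

no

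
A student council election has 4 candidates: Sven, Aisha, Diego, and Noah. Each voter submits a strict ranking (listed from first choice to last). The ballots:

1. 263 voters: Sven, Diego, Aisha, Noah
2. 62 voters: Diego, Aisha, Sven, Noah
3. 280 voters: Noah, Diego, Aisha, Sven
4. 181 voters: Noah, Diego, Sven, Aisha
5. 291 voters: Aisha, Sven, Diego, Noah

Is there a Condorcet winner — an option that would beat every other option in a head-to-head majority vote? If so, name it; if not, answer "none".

none

Checking pairwise contests:
Aisha beats Sven 633–444.
Diego beats Aisha 786–291.
Sven beats Diego 554–523.
Sven beats Noah 616–461.
Every option loses at least one head-to-head, so there is no Condorcet winner.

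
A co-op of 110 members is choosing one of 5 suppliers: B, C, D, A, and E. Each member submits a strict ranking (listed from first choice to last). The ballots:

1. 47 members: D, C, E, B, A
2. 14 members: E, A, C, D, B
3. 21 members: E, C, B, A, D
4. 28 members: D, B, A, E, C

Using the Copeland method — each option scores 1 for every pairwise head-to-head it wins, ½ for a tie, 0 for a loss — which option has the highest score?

D

B: beats A; loses to C, D, and E → score 1.
C: beats B and A; loses to D and E → score 2.
D: beats B, C, A, and E → score 4.
A: loses to B, C, D, and E → score 0.
E: beats B, C, and A; loses to D → score 3.
D has the best pairwise record.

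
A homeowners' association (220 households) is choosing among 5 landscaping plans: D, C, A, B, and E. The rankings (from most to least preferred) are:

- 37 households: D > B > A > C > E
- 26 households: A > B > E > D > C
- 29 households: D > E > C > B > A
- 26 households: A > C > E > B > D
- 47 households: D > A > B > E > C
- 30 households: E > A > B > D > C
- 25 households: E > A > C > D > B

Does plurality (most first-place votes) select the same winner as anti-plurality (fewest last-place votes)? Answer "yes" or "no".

Plurality — first-place votes: D 113, C 0, A 52, B 0, E 55. Winner: D.
Anti-plurality — last-place votes: D 26, C 103, A 29, B 25, E 37. Winner: B.
The two methods disagree.

no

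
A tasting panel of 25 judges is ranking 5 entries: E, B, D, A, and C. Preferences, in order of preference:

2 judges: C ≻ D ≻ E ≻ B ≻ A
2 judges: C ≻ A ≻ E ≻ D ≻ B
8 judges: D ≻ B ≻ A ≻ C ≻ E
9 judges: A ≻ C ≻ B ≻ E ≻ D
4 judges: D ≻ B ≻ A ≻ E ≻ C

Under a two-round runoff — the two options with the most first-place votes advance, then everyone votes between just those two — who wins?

Round 1 first-place votes: E 0, B 0, D 12, A 9, C 4.
D and A advance.
Runoff: D is preferred to A by 14 voters; A by 11.
D wins the runoff.

D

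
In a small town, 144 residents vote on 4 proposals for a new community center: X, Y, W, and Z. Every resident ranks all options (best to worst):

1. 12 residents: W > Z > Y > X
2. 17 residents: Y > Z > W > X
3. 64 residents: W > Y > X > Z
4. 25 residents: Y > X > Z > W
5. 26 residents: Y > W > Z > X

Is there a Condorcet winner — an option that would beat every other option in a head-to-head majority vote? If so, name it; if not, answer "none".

W vs X: 119–25 for W.
W vs Y: 76–68 for W.
W vs Z: 102–42 for W.
W beats every other option head-to-head.

W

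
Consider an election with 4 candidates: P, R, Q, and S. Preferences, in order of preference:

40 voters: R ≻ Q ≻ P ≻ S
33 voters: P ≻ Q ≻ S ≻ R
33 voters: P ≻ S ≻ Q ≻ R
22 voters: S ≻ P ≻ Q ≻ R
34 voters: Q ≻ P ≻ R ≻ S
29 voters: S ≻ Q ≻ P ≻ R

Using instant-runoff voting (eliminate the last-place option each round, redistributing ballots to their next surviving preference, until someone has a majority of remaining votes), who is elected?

Round 1: P 66, R 40, Q 34, S 51. Eliminate Q.
Round 2: P 100, R 40, S 51. P has a majority.

P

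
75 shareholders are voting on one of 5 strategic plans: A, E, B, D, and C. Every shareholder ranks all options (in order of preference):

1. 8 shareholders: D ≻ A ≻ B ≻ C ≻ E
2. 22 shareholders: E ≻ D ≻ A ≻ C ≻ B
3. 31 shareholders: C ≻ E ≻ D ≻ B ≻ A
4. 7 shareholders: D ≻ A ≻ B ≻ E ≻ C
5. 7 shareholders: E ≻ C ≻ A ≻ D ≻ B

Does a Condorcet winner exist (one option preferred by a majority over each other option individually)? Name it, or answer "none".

C

C vs A: 38–37 for C.
C vs E: 39–36 for C.
C vs B: 60–15 for C.
C vs D: 38–37 for C.
C beats every other option head-to-head.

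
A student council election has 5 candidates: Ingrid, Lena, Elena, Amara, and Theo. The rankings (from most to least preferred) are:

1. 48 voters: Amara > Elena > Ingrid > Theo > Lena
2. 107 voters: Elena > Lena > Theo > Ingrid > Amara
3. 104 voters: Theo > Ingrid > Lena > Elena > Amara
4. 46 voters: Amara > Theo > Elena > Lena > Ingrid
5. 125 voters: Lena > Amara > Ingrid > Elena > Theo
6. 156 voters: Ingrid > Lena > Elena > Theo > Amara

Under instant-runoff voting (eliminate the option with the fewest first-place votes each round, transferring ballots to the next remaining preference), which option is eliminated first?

Round 1: Ingrid 156, Lena 125, Elena 107, Amara 94, Theo 104. Eliminate Amara.

Amara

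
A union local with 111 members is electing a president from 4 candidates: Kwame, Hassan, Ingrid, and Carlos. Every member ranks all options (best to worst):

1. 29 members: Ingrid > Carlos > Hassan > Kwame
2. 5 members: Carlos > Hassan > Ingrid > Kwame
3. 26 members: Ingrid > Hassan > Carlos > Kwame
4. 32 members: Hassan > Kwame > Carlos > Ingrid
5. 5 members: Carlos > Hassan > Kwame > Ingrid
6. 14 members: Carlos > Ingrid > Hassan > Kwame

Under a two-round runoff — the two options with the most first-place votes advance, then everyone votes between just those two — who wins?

Ingrid

Round 1 first-place votes: Kwame 0, Hassan 32, Ingrid 55, Carlos 24.
Ingrid and Hassan advance.
Runoff: Ingrid is preferred to Hassan by 69 voters; Hassan by 42.
Ingrid wins the runoff.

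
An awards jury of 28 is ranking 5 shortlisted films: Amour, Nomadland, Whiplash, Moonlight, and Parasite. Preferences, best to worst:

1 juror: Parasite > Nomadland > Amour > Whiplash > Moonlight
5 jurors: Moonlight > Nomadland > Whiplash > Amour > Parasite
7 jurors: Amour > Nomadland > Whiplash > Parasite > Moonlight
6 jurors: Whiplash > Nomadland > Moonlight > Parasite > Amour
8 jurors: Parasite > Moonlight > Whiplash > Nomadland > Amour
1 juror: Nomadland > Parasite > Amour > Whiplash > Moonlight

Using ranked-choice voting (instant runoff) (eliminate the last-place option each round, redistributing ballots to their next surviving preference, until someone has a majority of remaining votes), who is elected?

Whiplash

Round 1: Amour 7, Nomadland 1, Whiplash 6, Moonlight 5, Parasite 9. Eliminate Nomadland.
Round 2: Amour 7, Whiplash 6, Moonlight 5, Parasite 10. Eliminate Moonlight.
Round 3: Amour 7, Whiplash 11, Parasite 10. Eliminate Amour.
Round 4: Whiplash 18, Parasite 10. Whiplash has a majority.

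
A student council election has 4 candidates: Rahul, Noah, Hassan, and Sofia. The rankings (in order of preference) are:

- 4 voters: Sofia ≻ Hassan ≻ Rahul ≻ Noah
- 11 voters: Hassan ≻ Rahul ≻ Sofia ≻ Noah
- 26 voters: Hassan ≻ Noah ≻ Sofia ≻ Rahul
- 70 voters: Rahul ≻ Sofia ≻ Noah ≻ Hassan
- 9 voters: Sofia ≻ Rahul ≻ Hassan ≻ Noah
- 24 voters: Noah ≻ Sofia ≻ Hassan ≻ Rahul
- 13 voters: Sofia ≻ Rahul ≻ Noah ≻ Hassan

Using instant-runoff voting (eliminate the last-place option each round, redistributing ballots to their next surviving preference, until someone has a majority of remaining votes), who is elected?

Rahul

Round 1: Rahul 70, Noah 24, Hassan 37, Sofia 26. Eliminate Noah.
Round 2: Rahul 70, Hassan 37, Sofia 50. Eliminate Hassan.
Round 3: Rahul 81, Sofia 76. Rahul has a majority.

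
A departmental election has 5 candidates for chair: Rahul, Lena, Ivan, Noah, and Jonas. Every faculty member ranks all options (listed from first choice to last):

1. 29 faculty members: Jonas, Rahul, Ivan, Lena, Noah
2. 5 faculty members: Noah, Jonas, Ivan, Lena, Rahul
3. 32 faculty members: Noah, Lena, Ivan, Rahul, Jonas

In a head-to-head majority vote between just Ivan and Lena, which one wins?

Voters preferring Ivan to Lena: 34; preferring Lena to Ivan: 32.
Ivan wins the head-to-head.

Ivan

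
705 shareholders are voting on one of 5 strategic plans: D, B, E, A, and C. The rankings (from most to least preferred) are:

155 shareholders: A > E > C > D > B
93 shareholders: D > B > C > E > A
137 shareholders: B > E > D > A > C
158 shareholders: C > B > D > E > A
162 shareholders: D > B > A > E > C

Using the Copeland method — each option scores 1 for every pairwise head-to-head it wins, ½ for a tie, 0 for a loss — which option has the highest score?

D

D: beats B, E, A, and C → score 4.
B: beats E, A, and C; loses to D → score 3.
E: beats A and C; loses to D and B → score 2.
A: beats C; loses to D, B, and E → score 1.
C: loses to D, B, E, and A → score 0.
D has the best pairwise record.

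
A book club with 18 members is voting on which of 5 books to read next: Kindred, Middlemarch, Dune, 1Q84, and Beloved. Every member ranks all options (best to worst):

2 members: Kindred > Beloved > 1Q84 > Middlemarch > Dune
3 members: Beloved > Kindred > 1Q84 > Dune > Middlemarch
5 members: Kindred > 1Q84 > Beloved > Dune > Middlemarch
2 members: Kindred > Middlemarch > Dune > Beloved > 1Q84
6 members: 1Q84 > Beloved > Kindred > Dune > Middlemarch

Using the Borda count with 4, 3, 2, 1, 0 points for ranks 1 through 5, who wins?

Kindred: 2·4 + 3·3 + 5·4 + 2·4 + 6·2 = 57
Middlemarch: 2·1 + 3·0 + 5·0 + 2·3 + 6·0 = 8
Dune: 2·0 + 3·1 + 5·1 + 2·2 + 6·1 = 18
1Q84: 2·2 + 3·2 + 5·3 + 2·0 + 6·4 = 49
Beloved: 2·3 + 3·4 + 5·2 + 2·1 + 6·3 = 48
Kindred has the highest Borda score (57).

Kindred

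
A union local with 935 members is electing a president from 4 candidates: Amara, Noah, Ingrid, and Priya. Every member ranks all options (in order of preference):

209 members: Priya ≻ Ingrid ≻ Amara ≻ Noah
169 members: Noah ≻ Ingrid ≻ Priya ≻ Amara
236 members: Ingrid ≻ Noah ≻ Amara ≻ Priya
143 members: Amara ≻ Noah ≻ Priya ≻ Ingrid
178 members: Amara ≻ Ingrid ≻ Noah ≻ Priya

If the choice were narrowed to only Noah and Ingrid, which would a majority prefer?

Voters preferring Noah to Ingrid: 312; preferring Ingrid to Noah: 623.
Ingrid wins the head-to-head.

Ingrid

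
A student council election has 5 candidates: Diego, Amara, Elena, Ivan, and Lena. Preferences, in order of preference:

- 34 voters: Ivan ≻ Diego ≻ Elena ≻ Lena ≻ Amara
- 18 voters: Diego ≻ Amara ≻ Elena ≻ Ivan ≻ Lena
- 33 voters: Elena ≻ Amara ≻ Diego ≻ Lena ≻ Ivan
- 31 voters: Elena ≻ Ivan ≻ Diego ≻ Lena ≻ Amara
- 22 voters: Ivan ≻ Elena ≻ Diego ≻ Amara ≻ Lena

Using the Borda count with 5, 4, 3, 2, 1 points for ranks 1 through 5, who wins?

Elena

Diego: 34·4 + 18·5 + 33·3 + 31·3 + 22·3 = 484
Amara: 34·1 + 18·4 + 33·4 + 31·1 + 22·2 = 313
Elena: 34·3 + 18·3 + 33·5 + 31·5 + 22·4 = 564
Ivan: 34·5 + 18·2 + 33·1 + 31·4 + 22·5 = 473
Lena: 34·2 + 18·1 + 33·2 + 31·2 + 22·1 = 236
Elena has the highest Borda score (564).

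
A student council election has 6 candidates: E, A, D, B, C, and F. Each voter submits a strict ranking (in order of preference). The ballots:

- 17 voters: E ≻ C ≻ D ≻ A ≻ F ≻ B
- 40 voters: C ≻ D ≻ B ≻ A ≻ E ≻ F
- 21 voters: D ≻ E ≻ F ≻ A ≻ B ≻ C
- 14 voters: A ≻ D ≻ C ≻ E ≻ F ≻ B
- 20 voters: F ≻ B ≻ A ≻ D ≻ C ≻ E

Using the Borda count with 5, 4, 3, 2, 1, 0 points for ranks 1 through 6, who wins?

E: 17·5 + 40·1 + 21·4 + 14·2 + 20·0 = 237
A: 17·2 + 40·2 + 21·2 + 14·5 + 20·3 = 286
D: 17·3 + 40·4 + 21·5 + 14·4 + 20·2 = 412
B: 17·0 + 40·3 + 21·1 + 14·0 + 20·4 = 221
C: 17·4 + 40·5 + 21·0 + 14·3 + 20·1 = 330
F: 17·1 + 40·0 + 21·3 + 14·1 + 20·5 = 194
D has the highest Borda score (412).

D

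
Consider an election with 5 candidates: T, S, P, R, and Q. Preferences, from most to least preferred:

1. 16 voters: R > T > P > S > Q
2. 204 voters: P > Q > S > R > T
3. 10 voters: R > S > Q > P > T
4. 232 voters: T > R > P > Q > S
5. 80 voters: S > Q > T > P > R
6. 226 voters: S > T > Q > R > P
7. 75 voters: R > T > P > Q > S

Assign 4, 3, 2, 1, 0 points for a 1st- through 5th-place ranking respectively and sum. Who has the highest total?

T

T: 16·3 + 204·0 + 10·0 + 232·4 + 80·2 + 226·3 + 75·3 = 2039
S: 16·1 + 204·2 + 10·3 + 232·0 + 80·4 + 226·4 + 75·0 = 1678
P: 16·2 + 204·4 + 10·1 + 232·2 + 80·1 + 226·0 + 75·2 = 1552
R: 16·4 + 204·1 + 10·4 + 232·3 + 80·0 + 226·1 + 75·4 = 1530
Q: 16·0 + 204·3 + 10·2 + 232·1 + 80·3 + 226·2 + 75·1 = 1631
T has the highest Borda score (2039).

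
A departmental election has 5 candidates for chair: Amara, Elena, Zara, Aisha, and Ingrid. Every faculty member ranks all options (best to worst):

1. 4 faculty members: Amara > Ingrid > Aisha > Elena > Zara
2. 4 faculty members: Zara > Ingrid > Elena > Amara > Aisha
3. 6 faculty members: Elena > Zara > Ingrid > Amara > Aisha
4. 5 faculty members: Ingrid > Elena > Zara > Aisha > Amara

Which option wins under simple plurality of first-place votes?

Elena

First-place votes: Amara 4, Elena 6, Zara 4, Aisha 0, Ingrid 5.
Elena has the most first-place votes.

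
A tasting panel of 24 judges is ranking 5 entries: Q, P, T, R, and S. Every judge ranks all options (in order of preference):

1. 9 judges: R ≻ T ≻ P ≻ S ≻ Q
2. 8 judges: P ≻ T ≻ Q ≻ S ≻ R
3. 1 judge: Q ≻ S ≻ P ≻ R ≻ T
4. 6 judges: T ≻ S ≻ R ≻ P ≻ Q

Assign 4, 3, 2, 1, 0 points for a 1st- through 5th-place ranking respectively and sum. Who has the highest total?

T

Q: 9·0 + 8·2 + 1·4 + 6·0 = 20
P: 9·2 + 8·4 + 1·2 + 6·1 = 58
T: 9·3 + 8·3 + 1·0 + 6·4 = 75
R: 9·4 + 8·0 + 1·1 + 6·2 = 49
S: 9·1 + 8·1 + 1·3 + 6·3 = 38
T has the highest Borda score (75).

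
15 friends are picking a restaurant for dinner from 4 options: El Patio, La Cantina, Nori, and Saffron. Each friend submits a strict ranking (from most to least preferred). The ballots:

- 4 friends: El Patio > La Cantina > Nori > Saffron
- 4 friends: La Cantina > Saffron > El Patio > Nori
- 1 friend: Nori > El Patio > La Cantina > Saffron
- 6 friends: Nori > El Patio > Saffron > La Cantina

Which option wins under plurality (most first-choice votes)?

Nori

First-place votes: El Patio 4, La Cantina 4, Nori 7, Saffron 0.
Nori has the most first-place votes.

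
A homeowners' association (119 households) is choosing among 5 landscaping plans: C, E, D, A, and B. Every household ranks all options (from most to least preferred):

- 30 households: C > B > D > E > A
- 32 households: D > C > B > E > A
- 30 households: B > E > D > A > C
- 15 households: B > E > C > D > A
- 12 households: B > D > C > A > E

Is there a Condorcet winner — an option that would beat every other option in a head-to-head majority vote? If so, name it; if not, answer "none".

none

Checking pairwise contests:
D beats C 74–45.
C beats E 74–45.
B beats D 87–32.
C beats A 89–30.
C beats B 62–57.
Every option loses at least one head-to-head, so there is no Condorcet winner.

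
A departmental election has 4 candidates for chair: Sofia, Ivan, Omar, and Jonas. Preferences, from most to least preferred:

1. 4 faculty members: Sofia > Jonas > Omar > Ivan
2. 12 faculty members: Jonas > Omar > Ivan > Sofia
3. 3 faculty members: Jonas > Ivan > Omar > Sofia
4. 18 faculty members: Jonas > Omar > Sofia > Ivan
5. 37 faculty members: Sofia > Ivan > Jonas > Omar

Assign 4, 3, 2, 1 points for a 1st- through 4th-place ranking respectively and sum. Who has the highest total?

Jonas

Sofia: 4·4 + 12·1 + 3·1 + 18·2 + 37·4 = 215
Ivan: 4·1 + 12·2 + 3·3 + 18·1 + 37·3 = 166
Omar: 4·2 + 12·3 + 3·2 + 18·3 + 37·1 = 141
Jonas: 4·3 + 12·4 + 3·4 + 18·4 + 37·2 = 218
Jonas has the highest Borda score (218).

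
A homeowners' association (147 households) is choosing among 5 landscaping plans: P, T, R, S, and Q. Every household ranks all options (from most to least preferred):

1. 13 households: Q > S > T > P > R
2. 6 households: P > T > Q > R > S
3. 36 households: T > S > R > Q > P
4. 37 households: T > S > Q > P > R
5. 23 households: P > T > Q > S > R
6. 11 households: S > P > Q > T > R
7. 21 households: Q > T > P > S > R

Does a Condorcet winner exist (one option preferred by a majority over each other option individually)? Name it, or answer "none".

T

T vs P: 107–40 for T.
T vs R: 147–0 for T.
T vs S: 123–24 for T.
T vs Q: 102–45 for T.
T beats every other option head-to-head.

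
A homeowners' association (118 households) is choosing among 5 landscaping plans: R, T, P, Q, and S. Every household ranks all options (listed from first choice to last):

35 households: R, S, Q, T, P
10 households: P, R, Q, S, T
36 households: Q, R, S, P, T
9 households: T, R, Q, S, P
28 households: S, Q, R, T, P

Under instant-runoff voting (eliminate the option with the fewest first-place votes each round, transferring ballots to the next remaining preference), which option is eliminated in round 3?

S

Round 1: R 35, T 9, P 10, Q 36, S 28. Eliminate T.
Round 2: R 44, P 10, Q 36, S 28. Eliminate P.
Round 3: R 54, Q 36, S 28. Eliminate S.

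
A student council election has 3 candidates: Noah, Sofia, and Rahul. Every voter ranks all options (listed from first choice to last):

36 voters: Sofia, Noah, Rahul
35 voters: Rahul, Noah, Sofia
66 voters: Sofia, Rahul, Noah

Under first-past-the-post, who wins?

First-place votes: Noah 0, Sofia 102, Rahul 35.
Sofia has the most first-place votes.

Sofia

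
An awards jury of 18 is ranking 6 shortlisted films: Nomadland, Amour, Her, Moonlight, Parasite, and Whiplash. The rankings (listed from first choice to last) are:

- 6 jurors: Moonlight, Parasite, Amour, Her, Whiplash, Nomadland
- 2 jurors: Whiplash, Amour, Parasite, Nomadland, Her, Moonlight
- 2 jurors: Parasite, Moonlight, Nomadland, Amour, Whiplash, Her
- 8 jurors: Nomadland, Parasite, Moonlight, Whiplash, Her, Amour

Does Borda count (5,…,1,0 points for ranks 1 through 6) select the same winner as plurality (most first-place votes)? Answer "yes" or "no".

no

Borda — scores: Nomadland 50, Amour 30, Her 22, Moonlight 62, Parasite 72, Whiplash 34. Winner: Parasite.
Plurality — first-place votes: Nomadland 8, Amour 0, Her 0, Moonlight 6, Parasite 2, Whiplash 2. Winner: Nomadland.
The two methods disagree.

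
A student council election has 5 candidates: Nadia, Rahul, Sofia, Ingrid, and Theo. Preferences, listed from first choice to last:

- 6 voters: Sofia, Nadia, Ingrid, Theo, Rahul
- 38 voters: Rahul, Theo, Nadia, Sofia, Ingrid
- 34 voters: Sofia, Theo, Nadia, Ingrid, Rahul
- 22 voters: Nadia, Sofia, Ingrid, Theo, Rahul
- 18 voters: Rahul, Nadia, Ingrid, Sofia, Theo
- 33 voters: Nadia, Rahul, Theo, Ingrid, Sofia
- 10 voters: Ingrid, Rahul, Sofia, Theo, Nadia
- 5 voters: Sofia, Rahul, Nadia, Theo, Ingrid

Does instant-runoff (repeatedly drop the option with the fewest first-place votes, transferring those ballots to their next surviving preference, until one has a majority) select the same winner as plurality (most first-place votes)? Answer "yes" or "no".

no

Instant-runoff — R1 Nadia 55, Rahul 56, Sofia 45, Ingrid 10, Theo 0 (Theo out); R2 Nadia 55, Rahul 56, Sofia 45, Ingrid 10 (Ingrid out); R3 Nadia 55, Rahul 66, Sofia 45 (Sofia out); R4 Nadia 95, Rahul 71 (Nadia winner). Winner: Nadia.
Plurality — first-place votes: Nadia 55, Rahul 56, Sofia 45, Ingrid 10, Theo 0. Winner: Rahul.
The two methods disagree.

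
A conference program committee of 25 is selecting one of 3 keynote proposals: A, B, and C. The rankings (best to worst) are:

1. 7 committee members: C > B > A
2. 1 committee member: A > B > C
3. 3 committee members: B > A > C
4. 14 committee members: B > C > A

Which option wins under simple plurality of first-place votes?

First-place votes: A 1, B 17, C 7.
B has the most first-place votes.

B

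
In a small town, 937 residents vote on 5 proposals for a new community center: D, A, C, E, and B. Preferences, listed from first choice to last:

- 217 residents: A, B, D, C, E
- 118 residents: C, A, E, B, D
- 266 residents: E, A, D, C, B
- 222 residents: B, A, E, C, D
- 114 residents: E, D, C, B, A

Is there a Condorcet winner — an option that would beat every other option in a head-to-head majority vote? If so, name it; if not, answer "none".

A

A vs D: 823–114 for A.
A vs C: 705–232 for A.
A vs E: 557–380 for A.
A vs B: 601–336 for A.
A beats every other option head-to-head.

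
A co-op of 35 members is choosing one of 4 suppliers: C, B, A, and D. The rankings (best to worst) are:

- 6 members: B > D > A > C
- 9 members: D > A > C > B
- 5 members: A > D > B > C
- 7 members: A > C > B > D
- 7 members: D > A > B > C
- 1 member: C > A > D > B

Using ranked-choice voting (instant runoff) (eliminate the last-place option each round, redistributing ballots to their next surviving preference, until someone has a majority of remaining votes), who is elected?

Round 1: C 1, B 6, A 12, D 16. Eliminate C.
Round 2: B 6, A 13, D 16. Eliminate B.
Round 3: A 13, D 22. D has a majority.

D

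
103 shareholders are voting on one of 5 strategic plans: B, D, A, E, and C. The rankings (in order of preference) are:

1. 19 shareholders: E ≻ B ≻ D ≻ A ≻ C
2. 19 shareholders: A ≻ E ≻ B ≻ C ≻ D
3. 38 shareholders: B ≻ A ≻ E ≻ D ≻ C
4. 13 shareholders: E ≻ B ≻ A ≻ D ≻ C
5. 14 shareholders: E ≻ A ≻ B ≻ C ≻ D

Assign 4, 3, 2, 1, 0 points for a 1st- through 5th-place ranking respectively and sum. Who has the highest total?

B: 19·3 + 19·2 + 38·4 + 13·3 + 14·2 = 314
D: 19·2 + 19·0 + 38·1 + 13·1 + 14·0 = 89
A: 19·1 + 19·4 + 38·3 + 13·2 + 14·3 = 277
E: 19·4 + 19·3 + 38·2 + 13·4 + 14·4 = 317
C: 19·0 + 19·1 + 38·0 + 13·0 + 14·1 = 33
E has the highest Borda score (317).

E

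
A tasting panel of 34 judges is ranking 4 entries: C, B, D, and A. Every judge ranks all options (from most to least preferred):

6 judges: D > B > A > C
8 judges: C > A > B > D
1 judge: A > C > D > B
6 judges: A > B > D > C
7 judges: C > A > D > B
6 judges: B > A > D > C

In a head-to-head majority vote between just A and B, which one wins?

A

Voters preferring A to B: 22; preferring B to A: 12.
A wins the head-to-head.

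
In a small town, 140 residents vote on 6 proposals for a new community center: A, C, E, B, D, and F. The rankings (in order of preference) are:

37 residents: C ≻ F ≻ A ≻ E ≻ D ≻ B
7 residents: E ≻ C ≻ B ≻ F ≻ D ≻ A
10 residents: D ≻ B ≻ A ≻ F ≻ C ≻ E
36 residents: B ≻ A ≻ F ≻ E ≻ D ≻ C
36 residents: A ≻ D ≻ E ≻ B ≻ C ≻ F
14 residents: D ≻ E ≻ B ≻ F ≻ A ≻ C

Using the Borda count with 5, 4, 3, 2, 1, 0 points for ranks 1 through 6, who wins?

A: 37·3 + 7·0 + 10·3 + 36·4 + 36·5 + 14·1 = 479
C: 37·5 + 7·4 + 10·1 + 36·0 + 36·1 + 14·0 = 259
E: 37·2 + 7·5 + 10·0 + 36·2 + 36·3 + 14·4 = 345
B: 37·0 + 7·3 + 10·4 + 36·5 + 36·2 + 14·3 = 355
D: 37·1 + 7·1 + 10·5 + 36·1 + 36·4 + 14·5 = 344
F: 37·4 + 7·2 + 10·2 + 36·3 + 36·0 + 14·2 = 318
A has the highest Borda score (479).

A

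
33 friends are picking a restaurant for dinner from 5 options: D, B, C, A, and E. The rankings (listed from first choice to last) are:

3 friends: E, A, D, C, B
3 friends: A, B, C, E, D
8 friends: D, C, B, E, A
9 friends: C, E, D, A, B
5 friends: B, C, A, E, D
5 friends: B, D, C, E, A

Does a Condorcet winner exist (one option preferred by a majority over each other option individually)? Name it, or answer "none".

C

C vs D: 17–16 for C.
C vs B: 20–13 for C.
C vs A: 27–6 for C.
C vs E: 30–3 for C.
C beats every other option head-to-head.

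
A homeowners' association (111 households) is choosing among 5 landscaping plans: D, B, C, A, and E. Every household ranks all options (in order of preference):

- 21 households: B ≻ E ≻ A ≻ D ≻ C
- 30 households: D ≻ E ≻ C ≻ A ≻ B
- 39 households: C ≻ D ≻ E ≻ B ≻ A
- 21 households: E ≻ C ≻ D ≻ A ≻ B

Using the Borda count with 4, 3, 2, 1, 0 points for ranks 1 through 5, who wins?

E

D: 21·1 + 30·4 + 39·3 + 21·2 = 300
B: 21·4 + 30·0 + 39·1 + 21·0 = 123
C: 21·0 + 30·2 + 39·4 + 21·3 = 279
A: 21·2 + 30·1 + 39·0 + 21·1 = 93
E: 21·3 + 30·3 + 39·2 + 21·4 = 315
E has the highest Borda score (315).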